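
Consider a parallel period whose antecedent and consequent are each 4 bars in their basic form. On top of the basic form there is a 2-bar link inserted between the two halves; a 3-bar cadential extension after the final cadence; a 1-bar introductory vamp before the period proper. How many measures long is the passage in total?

14 measures

Basic parallel period: 4 + 4 = 8 bars.
8 (basic form) + 2 (link) + 3 (cadential extension) + 1 (introduction) = 14.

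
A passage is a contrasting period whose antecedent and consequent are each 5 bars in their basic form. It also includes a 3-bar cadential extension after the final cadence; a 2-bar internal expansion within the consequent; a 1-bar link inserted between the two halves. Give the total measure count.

Basic contrasting period: 5 + 5 = 10 bars.
10 (basic form) + 3 (cadential extension) + 2 (internal expansion) + 1 (link) = 16.

16 measures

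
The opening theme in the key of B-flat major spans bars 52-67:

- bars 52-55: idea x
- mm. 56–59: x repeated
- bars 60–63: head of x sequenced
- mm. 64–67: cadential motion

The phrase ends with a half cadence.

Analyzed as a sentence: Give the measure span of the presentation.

measures 52–59

The presentation of a sentence is the basic idea (mm. 52-55) plus its repetition (bars 56–59); the presentation is therefore measures 52–59.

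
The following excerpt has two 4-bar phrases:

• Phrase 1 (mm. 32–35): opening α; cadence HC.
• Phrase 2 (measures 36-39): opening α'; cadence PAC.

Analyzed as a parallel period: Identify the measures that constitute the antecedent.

The antecedent is the phrase ending with the weaker cadence (half cadence, phrase 1) and the consequent the one ending more conclusively (perfect authentic cadence, phrase 2); the antecedent is mm. 32–35.

measures 32–35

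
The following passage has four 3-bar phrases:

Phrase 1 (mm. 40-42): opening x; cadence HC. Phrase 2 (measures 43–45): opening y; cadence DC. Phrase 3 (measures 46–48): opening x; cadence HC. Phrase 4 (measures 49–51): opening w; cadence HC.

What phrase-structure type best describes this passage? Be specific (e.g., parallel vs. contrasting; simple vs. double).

phrase group

Phrase 4 ends with a half cadence, no stronger than phrase 2's deceptive cadence, so the four phrases do not form a double period; nor do phrases 3–4 duplicate 1–2, so it is not a repeated period. With no phrase reaching a conclusive cadence, the passage is a phrase group.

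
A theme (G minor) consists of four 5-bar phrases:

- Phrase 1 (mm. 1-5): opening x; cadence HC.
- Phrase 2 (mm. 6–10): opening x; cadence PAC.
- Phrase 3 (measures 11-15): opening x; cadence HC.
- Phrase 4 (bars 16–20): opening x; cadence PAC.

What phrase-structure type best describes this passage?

The cadence pattern HC–PAC–HC–PAC is weak–strong twice, and phrases 3–4 restate phrases 1–2: a period heard twice, not a double period (which would end weakly at phrase 2).

repeated period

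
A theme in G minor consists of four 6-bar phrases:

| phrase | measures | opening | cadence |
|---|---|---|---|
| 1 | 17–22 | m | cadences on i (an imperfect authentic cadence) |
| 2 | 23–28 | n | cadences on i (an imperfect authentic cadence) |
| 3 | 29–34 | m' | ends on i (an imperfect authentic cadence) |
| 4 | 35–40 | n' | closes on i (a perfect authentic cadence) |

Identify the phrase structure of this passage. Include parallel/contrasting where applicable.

parallel double period

Four phrases in two halves: the first half (mm. 17–28) ends with an imperfect authentic cadence, the second (mm. 29–40) with a perfect authentic cadence — a large antecedent–consequent pair, i.e. a double period.
Phrase 3 begins with the same material as phrase 1, making it parallel.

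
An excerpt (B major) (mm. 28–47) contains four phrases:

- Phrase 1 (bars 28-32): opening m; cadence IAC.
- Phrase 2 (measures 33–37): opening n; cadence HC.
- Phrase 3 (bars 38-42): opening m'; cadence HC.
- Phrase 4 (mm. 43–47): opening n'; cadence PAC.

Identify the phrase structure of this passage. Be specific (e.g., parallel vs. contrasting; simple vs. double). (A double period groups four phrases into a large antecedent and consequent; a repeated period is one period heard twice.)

parallel double period

Four phrases in two halves: the first half (bars 28–37) ends with a half cadence, the second (mm. 38-47) with a perfect authentic cadence — a large antecedent–consequent pair, i.e. a double period.
Phrase 3 begins with the same material as phrase 1, making it parallel.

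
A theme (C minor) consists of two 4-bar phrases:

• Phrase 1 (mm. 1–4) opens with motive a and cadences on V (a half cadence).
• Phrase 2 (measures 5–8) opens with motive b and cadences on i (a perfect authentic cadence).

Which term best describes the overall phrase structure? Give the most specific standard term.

Phrase 1 ends with a half cadence (weaker) and phrase 2 with a perfect authentic cadence (stronger): antecedent + consequent = a period.
The two phrases open with different material (a / b), so the period is contrasting.

contrasting period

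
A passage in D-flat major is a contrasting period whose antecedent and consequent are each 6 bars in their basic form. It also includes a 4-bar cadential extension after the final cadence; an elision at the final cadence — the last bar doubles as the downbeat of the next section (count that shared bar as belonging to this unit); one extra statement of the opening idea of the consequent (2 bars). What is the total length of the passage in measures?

Basic contrasting period: 6 + 6 = 12 bars.
12 (basic form) + 4 (cadential extension) + 2 (extra statement) = 18.
The elision shares a bar with the next section but does not change this unit's count.

18 measures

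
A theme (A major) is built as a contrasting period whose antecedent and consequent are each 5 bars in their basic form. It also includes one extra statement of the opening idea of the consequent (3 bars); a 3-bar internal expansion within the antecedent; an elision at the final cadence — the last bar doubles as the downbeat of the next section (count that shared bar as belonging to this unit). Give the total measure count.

16 measures

Basic contrasting period: 5 + 5 = 10 bars.
10 (basic form) + 3 (extra statement) + 3 (internal expansion) = 16.
The elision shares a bar with the next section but does not change this unit's count.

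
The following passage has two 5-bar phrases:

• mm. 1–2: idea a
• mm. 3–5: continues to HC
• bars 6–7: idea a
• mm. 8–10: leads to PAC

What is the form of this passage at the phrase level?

parallel period

Phrase 1 ends with a half cadence (weaker) and phrase 2 with a perfect authentic cadence (stronger): antecedent + consequent = a period.
The two phrases open with the same material (a / a), so the period is parallel.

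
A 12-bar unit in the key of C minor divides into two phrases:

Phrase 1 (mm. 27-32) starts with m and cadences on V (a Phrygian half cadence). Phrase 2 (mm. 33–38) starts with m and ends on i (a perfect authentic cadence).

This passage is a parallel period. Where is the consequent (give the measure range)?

measures 33–38

The antecedent is the phrase ending with the weaker cadence (Phrygian half cadence, phrase 1) and the consequent the one ending more conclusively (perfect authentic cadence, phrase 2); the consequent is mm. 33–38.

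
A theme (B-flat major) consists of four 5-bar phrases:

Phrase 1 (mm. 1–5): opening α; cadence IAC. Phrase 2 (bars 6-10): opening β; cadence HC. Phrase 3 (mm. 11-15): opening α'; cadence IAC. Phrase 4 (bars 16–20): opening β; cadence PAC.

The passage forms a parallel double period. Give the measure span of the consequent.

In a double period the first pair of phrases (ending half cadence) is the large antecedent and the second pair (ending perfect authentic cadence) is the large consequent; the consequent is measures 11–20.

measures 11–20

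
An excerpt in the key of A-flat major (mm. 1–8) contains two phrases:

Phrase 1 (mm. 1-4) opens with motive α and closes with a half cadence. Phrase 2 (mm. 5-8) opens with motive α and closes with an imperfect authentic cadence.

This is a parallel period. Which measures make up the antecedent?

measures 1–4

The phrase ending with the weaker cadence (half cadence) is the antecedent; the one ending more conclusively (imperfect authentic cadence) is the consequent. The antecedent is measures 1–4.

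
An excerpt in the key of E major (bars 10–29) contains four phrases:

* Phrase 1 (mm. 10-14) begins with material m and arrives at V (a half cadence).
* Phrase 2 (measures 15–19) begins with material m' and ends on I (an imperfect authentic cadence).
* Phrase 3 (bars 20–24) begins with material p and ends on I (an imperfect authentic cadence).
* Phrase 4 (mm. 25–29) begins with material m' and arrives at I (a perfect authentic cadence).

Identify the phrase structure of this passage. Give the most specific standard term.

Four phrases in two halves: the first half (bars 10–19) ends with an imperfect authentic cadence, the second (measures 20–29) with a perfect authentic cadence — a large antecedent–consequent pair, i.e. a double period.
Phrase 3 begins with different material from phrase 1, making it contrasting.

contrasting double period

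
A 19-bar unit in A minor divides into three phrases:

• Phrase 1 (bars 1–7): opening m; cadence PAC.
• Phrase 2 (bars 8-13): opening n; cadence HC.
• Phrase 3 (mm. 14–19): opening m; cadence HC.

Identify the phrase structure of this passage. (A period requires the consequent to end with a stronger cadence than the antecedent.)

The final phrase closes with a half cadence, which is not stronger than the preceding half cadence; the 3 phrases lack an overall antecedent–consequent design and so form a phrase group.

phrase group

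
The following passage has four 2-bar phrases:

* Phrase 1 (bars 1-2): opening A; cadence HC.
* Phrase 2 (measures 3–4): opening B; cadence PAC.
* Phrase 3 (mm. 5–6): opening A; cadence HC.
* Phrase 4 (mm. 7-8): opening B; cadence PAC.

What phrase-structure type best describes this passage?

The cadence pattern HC–PAC–HC–PAC is weak–strong twice, and phrases 3–4 restate phrases 1–2: a period heard twice, not a double period (which would end weakly at phrase 2).

repeated period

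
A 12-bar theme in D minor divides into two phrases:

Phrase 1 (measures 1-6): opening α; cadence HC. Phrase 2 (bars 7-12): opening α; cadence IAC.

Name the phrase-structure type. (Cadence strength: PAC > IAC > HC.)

Phrase 1 ends with a half cadence (weaker) and phrase 2 with an imperfect authentic cadence (stronger): antecedent + consequent = a period.
The two phrases open with the same material (α / α), so the period is parallel.

parallel period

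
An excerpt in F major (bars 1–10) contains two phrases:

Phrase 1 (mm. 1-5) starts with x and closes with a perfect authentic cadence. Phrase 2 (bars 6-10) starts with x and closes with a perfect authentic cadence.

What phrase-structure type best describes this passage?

repeated phrase

Both phrases have the same opening (x) and the same cadence (perfect authentic cadence): the second is a restatement, not a consequent, so this is a repeated phrase rather than a period.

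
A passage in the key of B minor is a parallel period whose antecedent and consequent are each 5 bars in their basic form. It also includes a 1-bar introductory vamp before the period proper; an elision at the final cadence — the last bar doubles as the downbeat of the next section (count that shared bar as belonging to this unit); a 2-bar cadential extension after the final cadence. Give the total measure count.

Basic parallel period: 5 + 5 = 10 bars.
10 (basic form) + 1 (introduction) + 2 (cadential extension) = 13.
The elision shares a bar with the next section but does not change this unit's count.

13 measures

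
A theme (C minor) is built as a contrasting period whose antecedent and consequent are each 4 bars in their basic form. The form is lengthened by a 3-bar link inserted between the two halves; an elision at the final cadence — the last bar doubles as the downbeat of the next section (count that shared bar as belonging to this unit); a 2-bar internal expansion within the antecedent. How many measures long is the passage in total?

13 measures

Basic contrasting period: 4 + 4 = 8 bars.
8 (basic form) + 3 (link) + 2 (internal expansion) = 13.
The elision shares a bar with the next section but does not change this unit's count.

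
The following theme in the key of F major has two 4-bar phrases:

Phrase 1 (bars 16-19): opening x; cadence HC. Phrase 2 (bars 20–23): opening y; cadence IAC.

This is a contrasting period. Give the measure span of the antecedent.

The phrase ending with the weaker cadence (half cadence) is the antecedent; the one ending more conclusively (imperfect authentic cadence) is the consequent. The antecedent is measures 16–19.

measures 16–19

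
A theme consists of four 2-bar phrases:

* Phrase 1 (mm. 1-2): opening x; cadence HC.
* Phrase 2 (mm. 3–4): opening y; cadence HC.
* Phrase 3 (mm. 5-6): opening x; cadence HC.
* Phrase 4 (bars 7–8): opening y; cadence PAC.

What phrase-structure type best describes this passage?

Four phrases in two halves: the first half (measures 1–4) ends with a half cadence, the second (measures 5–8) with a perfect authentic cadence — a large antecedent–consequent pair, i.e. a double period.
Phrase 3 begins with the same material as phrase 1, making it parallel.

parallel double period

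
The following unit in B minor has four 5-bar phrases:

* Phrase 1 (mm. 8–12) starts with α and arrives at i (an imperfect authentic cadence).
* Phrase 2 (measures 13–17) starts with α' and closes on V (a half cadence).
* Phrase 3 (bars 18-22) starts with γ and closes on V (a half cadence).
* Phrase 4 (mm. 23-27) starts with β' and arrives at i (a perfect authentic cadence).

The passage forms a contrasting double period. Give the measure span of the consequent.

In a double period the first pair of phrases (ending half cadence) is the large antecedent and the second pair (ending perfect authentic cadence) is the large consequent; the consequent is measures 18–27.

measures 18–27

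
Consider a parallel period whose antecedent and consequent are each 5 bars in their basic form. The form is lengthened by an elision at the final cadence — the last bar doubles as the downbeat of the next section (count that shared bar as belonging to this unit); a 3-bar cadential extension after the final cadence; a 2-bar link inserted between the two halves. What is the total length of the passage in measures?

Basic parallel period: 5 + 5 = 10 bars.
10 (basic form) + 3 (cadential extension) + 2 (link) = 15.
The elision shares a bar with the next section but does not change this unit's count.

15 measures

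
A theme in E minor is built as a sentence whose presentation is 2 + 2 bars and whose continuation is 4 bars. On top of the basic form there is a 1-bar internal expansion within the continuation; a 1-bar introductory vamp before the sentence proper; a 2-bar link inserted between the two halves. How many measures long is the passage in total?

Basic sentence: 2 + 2 + 4 = 8 bars.
8 (basic form) + 1 (internal expansion) + 1 (introduction) + 2 (link) = 12.

12 measures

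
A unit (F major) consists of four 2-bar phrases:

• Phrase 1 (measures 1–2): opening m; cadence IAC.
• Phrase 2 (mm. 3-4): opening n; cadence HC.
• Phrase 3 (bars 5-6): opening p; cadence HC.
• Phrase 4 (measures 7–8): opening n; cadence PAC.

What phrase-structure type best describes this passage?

contrasting double period

Four phrases in two halves: the first half (mm. 1-4) ends with a half cadence, the second (bars 5–8) with a perfect authentic cadence — a large antecedent–consequent pair, i.e. a double period.
Phrase 3 begins with different material from phrase 1, making it contrasting.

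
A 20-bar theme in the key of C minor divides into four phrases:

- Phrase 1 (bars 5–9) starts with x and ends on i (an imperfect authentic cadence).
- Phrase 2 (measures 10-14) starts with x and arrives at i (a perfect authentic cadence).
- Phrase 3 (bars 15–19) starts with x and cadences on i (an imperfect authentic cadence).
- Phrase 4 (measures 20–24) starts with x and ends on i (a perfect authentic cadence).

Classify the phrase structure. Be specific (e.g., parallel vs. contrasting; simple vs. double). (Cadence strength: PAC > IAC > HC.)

The cadence pattern IAC–PAC–IAC–PAC is weak–strong twice, and phrases 3–4 restate phrases 1–2: a period heard twice, not a double period (which would end weakly at phrase 2).

repeated period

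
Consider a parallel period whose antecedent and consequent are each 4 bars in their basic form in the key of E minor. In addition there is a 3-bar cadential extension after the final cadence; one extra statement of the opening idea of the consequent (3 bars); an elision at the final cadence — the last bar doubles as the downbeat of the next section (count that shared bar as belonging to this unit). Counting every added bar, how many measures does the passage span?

14 measures

Basic parallel period: 4 + 4 = 8 bars.
8 (basic form) + 3 (cadential extension) + 3 (extra statement) = 14.
The elision shares a bar with the next section but does not change this unit's count.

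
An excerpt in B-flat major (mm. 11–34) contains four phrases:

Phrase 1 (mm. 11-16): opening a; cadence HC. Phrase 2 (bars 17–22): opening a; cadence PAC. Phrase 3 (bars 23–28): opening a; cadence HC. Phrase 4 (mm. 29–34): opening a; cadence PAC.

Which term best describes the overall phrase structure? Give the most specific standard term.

repeated period

The cadence pattern HC–PAC–HC–PAC is weak–strong twice, and phrases 3–4 restate phrases 1–2: a period heard twice, not a double period (which would end weakly at phrase 2).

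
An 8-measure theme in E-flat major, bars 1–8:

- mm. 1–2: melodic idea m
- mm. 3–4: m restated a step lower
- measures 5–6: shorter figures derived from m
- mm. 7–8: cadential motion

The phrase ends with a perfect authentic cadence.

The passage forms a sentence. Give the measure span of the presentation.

measures 1–4

The presentation of a sentence is the basic idea (measures 1–2) plus its repetition (measures 3-4); the presentation is therefore mm. 1-4.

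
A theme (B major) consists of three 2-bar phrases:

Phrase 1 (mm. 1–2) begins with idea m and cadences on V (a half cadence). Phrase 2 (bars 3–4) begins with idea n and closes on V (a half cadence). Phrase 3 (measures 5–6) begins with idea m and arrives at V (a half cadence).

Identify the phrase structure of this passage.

phrase group

The final phrase closes with a half cadence, which is not stronger than the preceding half cadence; the 3 phrases lack an overall antecedent–consequent design and so form a phrase group.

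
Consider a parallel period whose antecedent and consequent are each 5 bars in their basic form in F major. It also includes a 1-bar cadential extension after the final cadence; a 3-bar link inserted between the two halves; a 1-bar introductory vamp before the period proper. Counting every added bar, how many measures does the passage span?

Basic parallel period: 5 + 5 = 10 bars.
10 (basic form) + 1 (cadential extension) + 3 (link) + 1 (introduction) = 15.

15 measures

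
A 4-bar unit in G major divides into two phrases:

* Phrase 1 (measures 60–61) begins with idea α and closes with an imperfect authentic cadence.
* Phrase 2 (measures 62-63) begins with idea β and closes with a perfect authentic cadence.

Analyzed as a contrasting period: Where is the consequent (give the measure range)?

The antecedent is the phrase ending with the weaker cadence (imperfect authentic cadence, phrase 1) and the consequent the one ending more conclusively (perfect authentic cadence, phrase 2); the consequent is measures 62–63.

measures 62–63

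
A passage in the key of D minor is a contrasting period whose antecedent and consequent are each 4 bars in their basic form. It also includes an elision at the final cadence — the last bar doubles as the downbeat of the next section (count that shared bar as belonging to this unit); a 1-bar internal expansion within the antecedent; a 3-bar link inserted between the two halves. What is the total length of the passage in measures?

Basic contrasting period: 4 + 4 = 8 bars.
8 (basic form) + 1 (internal expansion) + 3 (link) = 12.
The elision shares a bar with the next section but does not change this unit's count.

12 measures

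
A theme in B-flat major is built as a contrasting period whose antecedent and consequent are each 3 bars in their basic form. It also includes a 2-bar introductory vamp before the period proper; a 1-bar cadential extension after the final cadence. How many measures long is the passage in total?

Basic contrasting period: 3 + 3 = 6 bars.
6 (basic form) + 2 (introduction) + 1 (cadential extension) = 9.

9 measures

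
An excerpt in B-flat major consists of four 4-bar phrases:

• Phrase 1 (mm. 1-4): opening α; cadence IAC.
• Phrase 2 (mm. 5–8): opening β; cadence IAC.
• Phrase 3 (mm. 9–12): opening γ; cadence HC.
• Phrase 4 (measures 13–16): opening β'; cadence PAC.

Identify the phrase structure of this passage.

contrasting double period

Four phrases in two halves: the first half (bars 1-8) ends with an imperfect authentic cadence, the second (mm. 9-16) with a perfect authentic cadence — a large antecedent–consequent pair, i.e. a double period.
Phrase 3 begins with different material from phrase 1, making it contrasting.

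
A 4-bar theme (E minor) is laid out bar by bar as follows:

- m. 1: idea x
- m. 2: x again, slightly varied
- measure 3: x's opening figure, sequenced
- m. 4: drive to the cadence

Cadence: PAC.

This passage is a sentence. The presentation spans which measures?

The presentation of a sentence is the basic idea (measure 1) plus its repetition (bar 2); the presentation is therefore mm. 1–2.

measures 1–2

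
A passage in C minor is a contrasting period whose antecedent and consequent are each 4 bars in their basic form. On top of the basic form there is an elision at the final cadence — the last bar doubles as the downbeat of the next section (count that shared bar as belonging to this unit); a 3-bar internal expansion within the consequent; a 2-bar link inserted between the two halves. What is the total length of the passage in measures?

Basic contrasting period: 4 + 4 = 8 bars.
8 (basic form) + 3 (internal expansion) + 2 (link) = 13.
The elision shares a bar with the next section but does not change this unit's count.

13 measures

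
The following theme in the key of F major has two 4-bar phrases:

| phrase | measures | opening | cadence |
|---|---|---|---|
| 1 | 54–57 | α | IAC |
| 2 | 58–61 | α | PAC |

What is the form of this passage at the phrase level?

Phrase 1 ends with an imperfect authentic cadence (weaker) and phrase 2 with a perfect authentic cadence (stronger): antecedent + consequent = a period.
The two phrases open with the same material (α / α), so the period is parallel.

parallel period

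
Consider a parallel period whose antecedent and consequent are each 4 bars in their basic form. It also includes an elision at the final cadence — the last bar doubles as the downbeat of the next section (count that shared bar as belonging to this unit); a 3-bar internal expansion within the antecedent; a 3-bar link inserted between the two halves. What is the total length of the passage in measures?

14 measures

Basic parallel period: 4 + 4 = 8 bars.
8 (basic form) + 3 (internal expansion) + 3 (link) = 14.
The elision shares a bar with the next section but does not change this unit's count.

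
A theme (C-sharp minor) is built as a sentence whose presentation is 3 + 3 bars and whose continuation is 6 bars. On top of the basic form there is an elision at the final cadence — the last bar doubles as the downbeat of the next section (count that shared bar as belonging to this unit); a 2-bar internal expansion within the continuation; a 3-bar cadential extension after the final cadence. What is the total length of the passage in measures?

17 measures

Basic sentence: 3 + 3 + 6 = 12 bars.
12 (basic form) + 2 (internal expansion) + 3 (cadential extension) = 17.
The elision shares a bar with the next section but does not change this unit's count.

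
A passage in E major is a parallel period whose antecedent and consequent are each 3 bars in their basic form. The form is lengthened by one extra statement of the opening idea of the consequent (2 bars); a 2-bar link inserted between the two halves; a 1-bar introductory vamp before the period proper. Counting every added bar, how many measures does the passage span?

11 measures

Basic parallel period: 3 + 3 = 6 bars.
6 (basic form) + 2 (extra statement) + 2 (link) + 1 (introduction) = 11.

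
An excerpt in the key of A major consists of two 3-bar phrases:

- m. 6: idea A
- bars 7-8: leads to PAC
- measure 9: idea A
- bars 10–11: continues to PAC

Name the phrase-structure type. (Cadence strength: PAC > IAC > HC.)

repeated phrase

Both phrases have the same opening (A) and the same cadence (perfect authentic cadence): the second is a restatement, not a consequent, so this is a repeated phrase rather than a period.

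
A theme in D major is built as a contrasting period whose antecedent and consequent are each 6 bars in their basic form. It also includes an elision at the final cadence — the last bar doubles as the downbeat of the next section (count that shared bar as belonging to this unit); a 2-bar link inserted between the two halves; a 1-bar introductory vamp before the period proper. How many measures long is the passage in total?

Basic contrasting period: 6 + 6 = 12 bars.
12 (basic form) + 2 (link) + 1 (introduction) = 15.
The elision shares a bar with the next section but does not change this unit's count.

15 measures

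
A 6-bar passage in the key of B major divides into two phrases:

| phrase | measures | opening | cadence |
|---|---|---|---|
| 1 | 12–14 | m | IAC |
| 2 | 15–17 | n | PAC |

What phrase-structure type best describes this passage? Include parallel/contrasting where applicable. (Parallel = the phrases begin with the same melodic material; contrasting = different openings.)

contrasting period

Phrase 1 ends with an imperfect authentic cadence (weaker) and phrase 2 with a perfect authentic cadence (stronger): antecedent + consequent = a period.
The two phrases open with different material (m / n), so the period is contrasting.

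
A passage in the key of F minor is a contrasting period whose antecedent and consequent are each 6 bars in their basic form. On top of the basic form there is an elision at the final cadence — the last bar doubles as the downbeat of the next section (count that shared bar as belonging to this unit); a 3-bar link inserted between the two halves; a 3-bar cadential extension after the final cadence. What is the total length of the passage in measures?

Basic contrasting period: 6 + 6 = 12 bars.
12 (basic form) + 3 (link) + 3 (cadential extension) = 18.
The elision shares a bar with the next section but does not change this unit's count.

18 measures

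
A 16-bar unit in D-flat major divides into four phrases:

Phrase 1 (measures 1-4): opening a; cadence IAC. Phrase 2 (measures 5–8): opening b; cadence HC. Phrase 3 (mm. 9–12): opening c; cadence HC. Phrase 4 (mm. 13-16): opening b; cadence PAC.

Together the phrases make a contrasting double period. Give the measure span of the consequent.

In a double period the first pair of phrases (ending half cadence) is the large antecedent and the second pair (ending perfect authentic cadence) is the large consequent; the consequent is measures 9–16.

measures 9–16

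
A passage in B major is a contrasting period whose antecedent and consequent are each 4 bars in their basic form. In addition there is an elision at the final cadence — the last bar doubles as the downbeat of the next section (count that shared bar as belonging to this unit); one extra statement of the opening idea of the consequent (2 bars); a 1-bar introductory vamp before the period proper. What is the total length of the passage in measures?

Basic contrasting period: 4 + 4 = 8 bars.
8 (basic form) + 2 (extra statement) + 1 (introduction) = 11.
The elision shares a bar with the next section but does not change this unit's count.

11 measures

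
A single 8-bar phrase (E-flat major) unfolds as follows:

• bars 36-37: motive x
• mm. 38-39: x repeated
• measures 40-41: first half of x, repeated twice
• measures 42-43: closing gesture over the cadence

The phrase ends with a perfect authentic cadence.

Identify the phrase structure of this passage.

Basic idea (measures 36-37) + its repetition (bars 38-39) form the presentation; fragmentation and cadence (mm. 40-43) form the continuation — the 8-bar whole is a sentence.

sentence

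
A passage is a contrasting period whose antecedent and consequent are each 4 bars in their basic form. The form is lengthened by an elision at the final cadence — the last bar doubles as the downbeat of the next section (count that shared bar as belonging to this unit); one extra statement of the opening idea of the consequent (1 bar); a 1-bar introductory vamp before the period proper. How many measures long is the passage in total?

Basic contrasting period: 4 + 4 = 8 bars.
8 (basic form) + 1 (extra statement) + 1 (introduction) = 10.
The elision shares a bar with the next section but does not change this unit's count.

10 measures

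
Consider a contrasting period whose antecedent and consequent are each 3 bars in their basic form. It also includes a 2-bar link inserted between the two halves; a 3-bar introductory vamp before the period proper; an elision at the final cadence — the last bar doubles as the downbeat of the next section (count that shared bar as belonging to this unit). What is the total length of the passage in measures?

11 measures

Basic contrasting period: 3 + 3 = 6 bars.
6 (basic form) + 2 (link) + 3 (introduction) = 11.
The elision shares a bar with the next section but does not change this unit's count.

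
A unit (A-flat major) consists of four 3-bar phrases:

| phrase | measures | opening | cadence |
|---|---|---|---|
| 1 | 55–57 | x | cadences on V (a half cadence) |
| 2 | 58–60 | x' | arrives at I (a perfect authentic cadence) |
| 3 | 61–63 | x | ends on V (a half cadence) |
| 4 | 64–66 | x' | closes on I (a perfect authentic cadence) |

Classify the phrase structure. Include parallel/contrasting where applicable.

repeated period

The cadence pattern HC–PAC–HC–PAC is weak–strong twice, and phrases 3–4 restate phrases 1–2: a period heard twice, not a double period (which would end weakly at phrase 2).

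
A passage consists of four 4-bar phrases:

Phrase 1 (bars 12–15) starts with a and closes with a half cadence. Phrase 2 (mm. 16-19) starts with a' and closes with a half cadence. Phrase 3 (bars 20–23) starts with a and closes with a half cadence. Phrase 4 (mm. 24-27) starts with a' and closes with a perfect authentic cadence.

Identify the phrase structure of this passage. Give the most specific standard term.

Four phrases in two halves: the first half (mm. 12–19) ends with a half cadence, the second (mm. 20-27) with a perfect authentic cadence — a large antecedent–consequent pair, i.e. a double period.
Phrase 3 begins with the same material as phrase 1, making it parallel.

parallel double period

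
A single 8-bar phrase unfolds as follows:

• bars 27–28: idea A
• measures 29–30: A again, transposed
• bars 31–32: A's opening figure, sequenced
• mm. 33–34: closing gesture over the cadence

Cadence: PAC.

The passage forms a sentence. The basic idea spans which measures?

The presentation of a sentence is the basic idea (bars 27-28) plus its repetition (bars 29-30); the basic idea is therefore mm. 27–28.

measures 27–28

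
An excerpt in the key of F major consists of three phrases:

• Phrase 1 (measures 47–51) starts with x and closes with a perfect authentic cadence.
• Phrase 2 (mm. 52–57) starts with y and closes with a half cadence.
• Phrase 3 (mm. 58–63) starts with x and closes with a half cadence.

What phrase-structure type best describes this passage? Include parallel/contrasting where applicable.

phrase group

The final phrase closes with a half cadence, which is not stronger than the preceding half cadence; the 3 phrases lack an overall antecedent–consequent design and so form a phrase group.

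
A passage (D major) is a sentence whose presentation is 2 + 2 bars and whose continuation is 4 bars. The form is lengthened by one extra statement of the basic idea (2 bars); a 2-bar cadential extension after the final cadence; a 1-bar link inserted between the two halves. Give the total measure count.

Basic sentence: 2 + 2 + 4 = 8 bars.
8 (basic form) + 2 (extra statement) + 2 (cadential extension) + 1 (link) = 13.

13 measures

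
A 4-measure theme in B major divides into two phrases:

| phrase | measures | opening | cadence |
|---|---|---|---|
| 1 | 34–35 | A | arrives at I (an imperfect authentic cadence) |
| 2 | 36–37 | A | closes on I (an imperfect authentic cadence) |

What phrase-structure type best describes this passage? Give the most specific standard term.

repeated phrase

Both phrases have the same opening (A) and the same cadence (imperfect authentic cadence): the second is a restatement, not a consequent, so this is a repeated phrase rather than a period.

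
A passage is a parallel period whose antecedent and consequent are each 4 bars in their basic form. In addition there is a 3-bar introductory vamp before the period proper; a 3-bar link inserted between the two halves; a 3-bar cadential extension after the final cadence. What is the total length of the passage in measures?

17 measures

Basic parallel period: 4 + 4 = 8 bars.
8 (basic form) + 3 (introduction) + 3 (link) + 3 (cadential extension) = 17.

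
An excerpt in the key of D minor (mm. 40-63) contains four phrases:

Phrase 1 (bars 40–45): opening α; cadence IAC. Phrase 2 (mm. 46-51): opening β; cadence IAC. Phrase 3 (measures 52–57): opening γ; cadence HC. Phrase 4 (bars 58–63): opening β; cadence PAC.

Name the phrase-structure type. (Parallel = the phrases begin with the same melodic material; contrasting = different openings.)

contrasting double period

Four phrases in two halves: the first half (mm. 40–51) ends with an imperfect authentic cadence, the second (bars 52-63) with a perfect authentic cadence — a large antecedent–consequent pair, i.e. a double period.
Phrase 3 begins with different material from phrase 1, making it contrasting.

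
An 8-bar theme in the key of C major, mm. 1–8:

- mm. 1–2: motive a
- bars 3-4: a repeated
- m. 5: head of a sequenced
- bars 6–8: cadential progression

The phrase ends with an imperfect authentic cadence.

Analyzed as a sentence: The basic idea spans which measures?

The presentation of a sentence is the basic idea (bars 1–2) plus its repetition (bars 3–4); the basic idea is therefore bars 1-2.

measures 1–2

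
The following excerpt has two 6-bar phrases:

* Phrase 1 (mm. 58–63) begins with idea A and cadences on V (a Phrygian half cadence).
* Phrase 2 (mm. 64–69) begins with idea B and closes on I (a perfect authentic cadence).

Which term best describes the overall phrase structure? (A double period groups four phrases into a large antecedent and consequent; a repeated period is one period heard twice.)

contrasting period

Phrase 1 ends with a Phrygian half cadence (weaker) and phrase 2 with a perfect authentic cadence (stronger): antecedent + consequent = a period.
The two phrases open with different material (A / B), so the period is contrasting.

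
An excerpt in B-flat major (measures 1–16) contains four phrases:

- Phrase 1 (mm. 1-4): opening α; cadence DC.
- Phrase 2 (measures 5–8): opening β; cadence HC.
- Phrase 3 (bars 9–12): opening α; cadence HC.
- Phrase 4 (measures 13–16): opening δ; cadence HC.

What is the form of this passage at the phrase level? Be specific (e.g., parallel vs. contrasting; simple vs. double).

Phrase 4 ends with a half cadence, no stronger than phrase 2's half cadence, so the four phrases do not form a double period; nor do phrases 3–4 duplicate 1–2, so it is not a repeated period. With no phrase reaching a conclusive cadence, the passage is a phrase group.

phrase group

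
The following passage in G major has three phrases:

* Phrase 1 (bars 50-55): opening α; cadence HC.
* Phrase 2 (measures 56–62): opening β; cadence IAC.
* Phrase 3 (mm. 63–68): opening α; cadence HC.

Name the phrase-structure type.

The final phrase closes with a half cadence, which is not stronger than the preceding imperfect authentic cadence; the 3 phrases lack an overall antecedent–consequent design and so form a phrase group.

phrase group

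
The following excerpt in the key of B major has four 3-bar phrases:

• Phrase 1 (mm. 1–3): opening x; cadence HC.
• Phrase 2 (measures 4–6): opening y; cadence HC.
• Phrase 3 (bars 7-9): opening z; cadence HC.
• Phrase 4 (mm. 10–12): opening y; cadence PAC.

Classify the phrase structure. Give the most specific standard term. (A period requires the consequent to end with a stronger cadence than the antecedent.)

Four phrases in two halves: the first half (bars 1–6) ends with a half cadence, the second (mm. 7–12) with a perfect authentic cadence — a large antecedent–consequent pair, i.e. a double period.
Phrase 3 begins with different material from phrase 1, making it contrasting.

contrasting double period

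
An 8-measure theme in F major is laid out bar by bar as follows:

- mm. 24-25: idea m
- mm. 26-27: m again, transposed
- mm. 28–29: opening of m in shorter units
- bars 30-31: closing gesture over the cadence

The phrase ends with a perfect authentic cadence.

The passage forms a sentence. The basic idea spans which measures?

measures 24–25

The presentation of a sentence is the basic idea (mm. 24–25) plus its repetition (mm. 26–27); the basic idea is therefore mm. 24-25.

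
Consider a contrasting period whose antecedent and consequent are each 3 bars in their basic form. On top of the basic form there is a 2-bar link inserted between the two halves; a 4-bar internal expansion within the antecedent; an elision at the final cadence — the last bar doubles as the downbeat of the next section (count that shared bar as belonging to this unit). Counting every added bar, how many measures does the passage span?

Basic contrasting period: 3 + 3 = 6 bars.
6 (basic form) + 2 (link) + 4 (internal expansion) = 12.
The elision shares a bar with the next section but does not change this unit's count.

12 measures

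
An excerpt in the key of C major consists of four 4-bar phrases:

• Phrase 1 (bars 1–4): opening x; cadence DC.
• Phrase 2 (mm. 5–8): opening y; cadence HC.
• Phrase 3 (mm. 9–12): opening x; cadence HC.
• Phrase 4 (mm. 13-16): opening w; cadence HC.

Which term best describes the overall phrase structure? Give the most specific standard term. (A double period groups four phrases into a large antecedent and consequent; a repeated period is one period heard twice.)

Phrase 4 ends with a half cadence, no stronger than phrase 2's half cadence, so the four phrases do not form a double period; nor do phrases 3–4 duplicate 1–2, so it is not a repeated period. With no phrase reaching a conclusive cadence, the passage is a phrase group.

phrase group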